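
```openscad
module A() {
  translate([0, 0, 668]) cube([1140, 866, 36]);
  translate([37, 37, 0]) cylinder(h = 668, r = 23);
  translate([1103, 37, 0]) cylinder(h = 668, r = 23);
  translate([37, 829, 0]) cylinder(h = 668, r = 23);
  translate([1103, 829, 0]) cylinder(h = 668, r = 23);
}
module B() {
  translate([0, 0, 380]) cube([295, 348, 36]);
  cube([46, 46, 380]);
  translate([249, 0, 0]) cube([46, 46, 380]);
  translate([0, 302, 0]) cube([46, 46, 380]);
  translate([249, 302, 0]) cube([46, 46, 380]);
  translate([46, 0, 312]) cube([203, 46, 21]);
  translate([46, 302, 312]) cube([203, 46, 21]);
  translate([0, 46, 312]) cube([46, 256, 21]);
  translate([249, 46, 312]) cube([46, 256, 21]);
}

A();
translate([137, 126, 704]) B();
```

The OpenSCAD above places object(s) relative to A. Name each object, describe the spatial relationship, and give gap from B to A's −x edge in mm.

A is a table. B is a stool. The stool is on top of the table. The gap from the stool to the table's −x edge is 137 mm.

The stool's min-x is at 137; the table's min-x is 0; gap = 137 mm.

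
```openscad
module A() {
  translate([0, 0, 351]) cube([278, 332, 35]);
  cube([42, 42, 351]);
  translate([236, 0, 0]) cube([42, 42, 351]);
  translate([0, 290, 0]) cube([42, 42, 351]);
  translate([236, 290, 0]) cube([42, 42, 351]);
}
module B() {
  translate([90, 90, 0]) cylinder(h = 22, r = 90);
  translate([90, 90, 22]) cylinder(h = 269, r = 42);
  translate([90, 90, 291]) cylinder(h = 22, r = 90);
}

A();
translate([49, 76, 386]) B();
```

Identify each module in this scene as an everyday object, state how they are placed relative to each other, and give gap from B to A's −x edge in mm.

The spool's min-x is at 49; the stool's min-x is 0; gap = 49 mm.

A is a stool. B is a spool. The spool is on top of the stool, centred. The gap from the spool to the stool's −x edge is 49 mm.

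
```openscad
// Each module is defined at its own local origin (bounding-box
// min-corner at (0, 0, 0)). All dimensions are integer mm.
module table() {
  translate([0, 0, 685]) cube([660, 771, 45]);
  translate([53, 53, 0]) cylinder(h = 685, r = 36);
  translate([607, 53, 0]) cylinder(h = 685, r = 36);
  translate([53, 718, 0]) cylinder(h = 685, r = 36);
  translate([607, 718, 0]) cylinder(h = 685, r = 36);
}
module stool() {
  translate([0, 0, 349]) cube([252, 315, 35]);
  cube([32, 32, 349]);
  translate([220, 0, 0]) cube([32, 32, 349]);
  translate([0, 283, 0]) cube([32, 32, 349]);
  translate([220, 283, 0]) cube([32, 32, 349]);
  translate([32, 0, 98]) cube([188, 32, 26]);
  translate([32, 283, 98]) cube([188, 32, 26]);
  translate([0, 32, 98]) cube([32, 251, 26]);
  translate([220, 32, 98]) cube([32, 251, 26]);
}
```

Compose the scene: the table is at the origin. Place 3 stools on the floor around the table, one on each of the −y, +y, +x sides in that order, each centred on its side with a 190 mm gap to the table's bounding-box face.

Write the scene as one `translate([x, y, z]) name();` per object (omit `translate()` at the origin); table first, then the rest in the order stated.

table();
translate([204, -505, 0]) stool();
translate([204, 961, 0]) stool();
translate([850, 228, 0]) stool();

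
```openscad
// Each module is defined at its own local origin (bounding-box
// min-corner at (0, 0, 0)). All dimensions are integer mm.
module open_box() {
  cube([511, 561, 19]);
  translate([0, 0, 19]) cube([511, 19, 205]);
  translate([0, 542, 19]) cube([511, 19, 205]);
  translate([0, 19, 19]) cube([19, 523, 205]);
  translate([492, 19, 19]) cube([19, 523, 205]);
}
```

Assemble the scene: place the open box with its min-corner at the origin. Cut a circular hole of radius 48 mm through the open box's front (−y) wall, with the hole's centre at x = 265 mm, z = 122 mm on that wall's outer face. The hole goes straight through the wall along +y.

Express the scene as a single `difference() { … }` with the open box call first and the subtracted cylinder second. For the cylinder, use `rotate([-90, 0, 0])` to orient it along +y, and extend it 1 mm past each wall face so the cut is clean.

difference() {
  open_box();
  translate([265, -1, 122]) rotate([-90, 0, 0]) cylinder(h = 21, r = 48);
}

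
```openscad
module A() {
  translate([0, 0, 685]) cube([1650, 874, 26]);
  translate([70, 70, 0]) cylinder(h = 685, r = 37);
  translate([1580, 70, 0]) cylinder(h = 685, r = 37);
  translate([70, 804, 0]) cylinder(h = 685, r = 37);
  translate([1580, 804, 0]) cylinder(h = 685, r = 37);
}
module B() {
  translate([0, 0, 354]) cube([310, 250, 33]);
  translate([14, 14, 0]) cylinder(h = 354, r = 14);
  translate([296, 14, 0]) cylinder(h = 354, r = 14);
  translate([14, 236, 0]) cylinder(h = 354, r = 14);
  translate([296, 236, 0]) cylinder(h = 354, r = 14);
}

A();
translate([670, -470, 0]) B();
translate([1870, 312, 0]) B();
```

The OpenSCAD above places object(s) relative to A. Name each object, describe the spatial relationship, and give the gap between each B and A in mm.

Each stool's nearest face is 220 mm from the table's bounding box.

A is a table. B is a stool. Two stools sit around the table at the −y, +x sides. The gap between each stool and the table is 220 mm.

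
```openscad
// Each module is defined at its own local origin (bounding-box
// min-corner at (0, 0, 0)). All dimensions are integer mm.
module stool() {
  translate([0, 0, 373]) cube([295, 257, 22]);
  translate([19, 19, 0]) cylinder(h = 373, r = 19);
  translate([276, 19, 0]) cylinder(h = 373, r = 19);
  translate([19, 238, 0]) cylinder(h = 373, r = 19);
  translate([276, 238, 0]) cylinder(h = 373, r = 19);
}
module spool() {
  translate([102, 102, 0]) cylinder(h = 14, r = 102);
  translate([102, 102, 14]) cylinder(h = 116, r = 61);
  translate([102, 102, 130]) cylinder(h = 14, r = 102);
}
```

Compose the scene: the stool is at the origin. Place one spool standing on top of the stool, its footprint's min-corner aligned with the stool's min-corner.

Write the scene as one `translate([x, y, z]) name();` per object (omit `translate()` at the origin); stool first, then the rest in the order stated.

stool();
translate([0, 0, 395]) spool();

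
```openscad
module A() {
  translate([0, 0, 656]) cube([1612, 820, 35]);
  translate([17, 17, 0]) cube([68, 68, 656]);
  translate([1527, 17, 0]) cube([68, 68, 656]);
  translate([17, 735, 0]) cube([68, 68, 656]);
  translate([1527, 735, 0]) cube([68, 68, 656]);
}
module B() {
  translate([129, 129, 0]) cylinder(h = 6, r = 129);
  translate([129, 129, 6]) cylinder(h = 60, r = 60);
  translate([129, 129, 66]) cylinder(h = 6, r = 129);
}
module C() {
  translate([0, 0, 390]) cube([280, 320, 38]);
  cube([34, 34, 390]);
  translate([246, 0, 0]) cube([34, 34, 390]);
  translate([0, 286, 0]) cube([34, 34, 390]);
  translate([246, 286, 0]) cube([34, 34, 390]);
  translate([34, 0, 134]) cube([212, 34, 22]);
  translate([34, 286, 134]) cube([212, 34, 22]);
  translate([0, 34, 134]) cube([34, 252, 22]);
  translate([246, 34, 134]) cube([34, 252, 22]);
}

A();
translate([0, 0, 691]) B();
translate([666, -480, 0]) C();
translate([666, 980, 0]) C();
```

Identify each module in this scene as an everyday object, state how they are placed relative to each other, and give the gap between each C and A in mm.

A is a table. B is a spool. C is a stool. The spool is on top of the table. Two stools sit around the table at the −y, +y sides. The gap between each stool and the table is 160 mm.

Each stool's nearest face is 160 mm from the table's bounding box.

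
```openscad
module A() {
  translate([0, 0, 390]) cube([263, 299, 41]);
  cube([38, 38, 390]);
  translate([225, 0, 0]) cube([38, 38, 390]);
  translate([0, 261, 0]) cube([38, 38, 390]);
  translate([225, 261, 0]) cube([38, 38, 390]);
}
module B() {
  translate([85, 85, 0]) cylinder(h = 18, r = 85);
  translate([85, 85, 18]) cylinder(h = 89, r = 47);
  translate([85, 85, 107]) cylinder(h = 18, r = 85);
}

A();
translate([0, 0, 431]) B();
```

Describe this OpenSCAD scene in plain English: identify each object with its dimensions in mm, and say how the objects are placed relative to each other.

A is a simple wooden stool: a rectangular seat 263 mm (x) by 299 mm (y), 41 mm thick, top face at z = 431 mm, on four square legs, each 38×38 mm in cross-section. The legs rest on z = 0, each flush with a corner of the seat.

B is a spool: two coaxial disc flanges of radius 85 mm and thickness 18 mm, joined by a core cylinder of radius 47 mm and height 89 mm. The lower flange rests on z = 0 and the three cylinders share a vertical axis.

The spool is on top of the stool.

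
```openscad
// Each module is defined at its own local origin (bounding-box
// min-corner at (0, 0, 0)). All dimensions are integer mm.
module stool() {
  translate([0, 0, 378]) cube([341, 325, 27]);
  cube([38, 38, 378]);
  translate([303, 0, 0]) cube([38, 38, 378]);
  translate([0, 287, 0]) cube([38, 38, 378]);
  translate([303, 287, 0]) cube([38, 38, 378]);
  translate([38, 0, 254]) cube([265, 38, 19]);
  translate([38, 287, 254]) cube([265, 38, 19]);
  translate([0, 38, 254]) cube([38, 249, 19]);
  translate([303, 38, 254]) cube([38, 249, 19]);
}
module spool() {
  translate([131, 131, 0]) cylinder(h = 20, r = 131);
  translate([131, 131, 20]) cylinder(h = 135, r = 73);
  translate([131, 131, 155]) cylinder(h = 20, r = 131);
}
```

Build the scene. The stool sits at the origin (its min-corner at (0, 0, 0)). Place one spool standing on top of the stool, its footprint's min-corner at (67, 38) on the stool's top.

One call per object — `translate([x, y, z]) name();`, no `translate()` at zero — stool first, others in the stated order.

stool();
translate([67, 38, 405]) spool();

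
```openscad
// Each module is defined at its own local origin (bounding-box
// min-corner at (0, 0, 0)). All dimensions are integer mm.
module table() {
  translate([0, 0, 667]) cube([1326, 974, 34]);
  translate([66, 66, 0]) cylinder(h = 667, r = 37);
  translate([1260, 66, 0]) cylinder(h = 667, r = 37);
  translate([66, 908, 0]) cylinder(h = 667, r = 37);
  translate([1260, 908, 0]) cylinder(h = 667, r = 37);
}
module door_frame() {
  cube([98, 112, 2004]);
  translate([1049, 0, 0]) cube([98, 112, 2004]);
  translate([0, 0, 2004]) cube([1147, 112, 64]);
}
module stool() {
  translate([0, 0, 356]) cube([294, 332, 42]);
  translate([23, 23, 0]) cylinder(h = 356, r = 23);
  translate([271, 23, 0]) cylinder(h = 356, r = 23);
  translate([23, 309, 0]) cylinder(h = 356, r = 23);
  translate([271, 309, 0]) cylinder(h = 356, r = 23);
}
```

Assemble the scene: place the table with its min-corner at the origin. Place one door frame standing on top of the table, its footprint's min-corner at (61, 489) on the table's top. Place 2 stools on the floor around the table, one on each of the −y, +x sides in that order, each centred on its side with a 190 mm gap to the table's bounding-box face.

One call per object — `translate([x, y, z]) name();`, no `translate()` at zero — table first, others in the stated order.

table();
translate([61, 489, 701]) door_frame();
translate([516, -522, 0]) stool();
translate([1516, 321, 0]) stool();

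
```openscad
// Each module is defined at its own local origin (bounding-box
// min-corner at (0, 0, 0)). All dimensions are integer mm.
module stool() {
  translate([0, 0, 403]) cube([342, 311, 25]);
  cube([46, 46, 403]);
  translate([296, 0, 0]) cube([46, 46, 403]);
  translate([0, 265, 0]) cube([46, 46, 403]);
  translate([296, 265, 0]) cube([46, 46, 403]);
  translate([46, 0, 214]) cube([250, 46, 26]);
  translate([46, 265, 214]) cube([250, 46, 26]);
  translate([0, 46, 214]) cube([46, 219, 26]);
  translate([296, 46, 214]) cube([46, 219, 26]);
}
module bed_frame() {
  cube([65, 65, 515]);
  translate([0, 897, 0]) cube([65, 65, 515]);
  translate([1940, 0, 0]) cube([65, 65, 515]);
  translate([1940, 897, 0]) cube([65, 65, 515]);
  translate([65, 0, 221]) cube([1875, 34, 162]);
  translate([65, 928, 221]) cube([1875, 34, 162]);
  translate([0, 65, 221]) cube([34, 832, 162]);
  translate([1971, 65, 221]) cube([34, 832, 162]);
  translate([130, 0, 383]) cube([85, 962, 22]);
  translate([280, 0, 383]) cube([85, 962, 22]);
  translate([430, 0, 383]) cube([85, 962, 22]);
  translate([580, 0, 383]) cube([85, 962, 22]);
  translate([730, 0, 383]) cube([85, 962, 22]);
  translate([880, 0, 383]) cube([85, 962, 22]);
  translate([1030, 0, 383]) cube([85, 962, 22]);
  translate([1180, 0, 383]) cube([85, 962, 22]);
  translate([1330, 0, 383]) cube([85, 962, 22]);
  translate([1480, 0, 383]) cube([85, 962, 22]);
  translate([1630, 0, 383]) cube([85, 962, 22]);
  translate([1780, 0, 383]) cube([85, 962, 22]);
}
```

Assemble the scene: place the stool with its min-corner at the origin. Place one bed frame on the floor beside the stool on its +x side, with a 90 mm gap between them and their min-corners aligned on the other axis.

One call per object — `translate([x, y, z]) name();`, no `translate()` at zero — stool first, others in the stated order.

stool();
translate([432, 0, 0]) bed_frame();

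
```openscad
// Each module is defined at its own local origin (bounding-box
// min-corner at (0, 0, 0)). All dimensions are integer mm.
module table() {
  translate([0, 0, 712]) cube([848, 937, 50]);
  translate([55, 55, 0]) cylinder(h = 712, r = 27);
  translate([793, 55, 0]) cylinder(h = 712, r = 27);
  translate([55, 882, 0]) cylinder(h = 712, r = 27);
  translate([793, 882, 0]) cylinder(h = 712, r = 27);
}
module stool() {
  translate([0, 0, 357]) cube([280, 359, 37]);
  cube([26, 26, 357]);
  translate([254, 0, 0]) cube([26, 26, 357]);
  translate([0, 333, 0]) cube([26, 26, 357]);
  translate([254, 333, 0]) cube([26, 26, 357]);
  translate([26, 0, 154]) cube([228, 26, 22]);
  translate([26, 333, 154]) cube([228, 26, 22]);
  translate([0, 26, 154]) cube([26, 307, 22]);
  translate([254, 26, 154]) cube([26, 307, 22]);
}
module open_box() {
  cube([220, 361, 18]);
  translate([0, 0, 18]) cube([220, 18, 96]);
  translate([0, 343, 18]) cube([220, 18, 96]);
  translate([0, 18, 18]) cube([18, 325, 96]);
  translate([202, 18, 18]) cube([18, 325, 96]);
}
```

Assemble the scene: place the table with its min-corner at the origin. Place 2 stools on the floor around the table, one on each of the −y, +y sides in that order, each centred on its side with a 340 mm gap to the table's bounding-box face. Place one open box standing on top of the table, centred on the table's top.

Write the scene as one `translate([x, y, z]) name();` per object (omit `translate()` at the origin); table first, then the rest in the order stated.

table();
translate([284, -699, 0]) stool();
translate([284, 1277, 0]) stool();
translate([314, 288, 762]) open_box();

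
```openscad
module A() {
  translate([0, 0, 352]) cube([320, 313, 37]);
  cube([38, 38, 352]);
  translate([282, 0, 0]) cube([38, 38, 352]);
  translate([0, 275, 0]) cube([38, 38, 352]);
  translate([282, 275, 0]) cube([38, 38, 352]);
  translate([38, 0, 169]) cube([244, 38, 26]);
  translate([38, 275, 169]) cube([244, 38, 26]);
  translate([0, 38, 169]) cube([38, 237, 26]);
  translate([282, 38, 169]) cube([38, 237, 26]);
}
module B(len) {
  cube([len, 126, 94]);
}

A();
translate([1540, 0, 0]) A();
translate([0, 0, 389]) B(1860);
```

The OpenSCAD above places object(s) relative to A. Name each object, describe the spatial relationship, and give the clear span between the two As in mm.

A is a stool. B is a beam. A beam spans the tops of two stools. The clear span between the two stools is 1220 mm.

Second stool starts at x = 1540; first ends at x = 320; clear span = 1540 − 320 = 1220 mm.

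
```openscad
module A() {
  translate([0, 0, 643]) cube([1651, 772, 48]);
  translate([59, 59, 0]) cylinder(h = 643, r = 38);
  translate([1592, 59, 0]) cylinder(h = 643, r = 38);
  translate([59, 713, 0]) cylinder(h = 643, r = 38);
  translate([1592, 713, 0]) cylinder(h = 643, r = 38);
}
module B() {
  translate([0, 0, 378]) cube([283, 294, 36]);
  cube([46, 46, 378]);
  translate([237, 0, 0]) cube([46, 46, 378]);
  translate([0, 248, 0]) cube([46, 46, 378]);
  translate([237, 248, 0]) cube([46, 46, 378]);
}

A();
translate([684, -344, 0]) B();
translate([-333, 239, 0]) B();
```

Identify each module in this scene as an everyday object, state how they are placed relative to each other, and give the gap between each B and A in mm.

A is a table. B is a stool. Two stools sit around the table at the −y, −x sides. The gap between each stool and the table is 50 mm.

Each stool's nearest face is 50 mm from the table's bounding box.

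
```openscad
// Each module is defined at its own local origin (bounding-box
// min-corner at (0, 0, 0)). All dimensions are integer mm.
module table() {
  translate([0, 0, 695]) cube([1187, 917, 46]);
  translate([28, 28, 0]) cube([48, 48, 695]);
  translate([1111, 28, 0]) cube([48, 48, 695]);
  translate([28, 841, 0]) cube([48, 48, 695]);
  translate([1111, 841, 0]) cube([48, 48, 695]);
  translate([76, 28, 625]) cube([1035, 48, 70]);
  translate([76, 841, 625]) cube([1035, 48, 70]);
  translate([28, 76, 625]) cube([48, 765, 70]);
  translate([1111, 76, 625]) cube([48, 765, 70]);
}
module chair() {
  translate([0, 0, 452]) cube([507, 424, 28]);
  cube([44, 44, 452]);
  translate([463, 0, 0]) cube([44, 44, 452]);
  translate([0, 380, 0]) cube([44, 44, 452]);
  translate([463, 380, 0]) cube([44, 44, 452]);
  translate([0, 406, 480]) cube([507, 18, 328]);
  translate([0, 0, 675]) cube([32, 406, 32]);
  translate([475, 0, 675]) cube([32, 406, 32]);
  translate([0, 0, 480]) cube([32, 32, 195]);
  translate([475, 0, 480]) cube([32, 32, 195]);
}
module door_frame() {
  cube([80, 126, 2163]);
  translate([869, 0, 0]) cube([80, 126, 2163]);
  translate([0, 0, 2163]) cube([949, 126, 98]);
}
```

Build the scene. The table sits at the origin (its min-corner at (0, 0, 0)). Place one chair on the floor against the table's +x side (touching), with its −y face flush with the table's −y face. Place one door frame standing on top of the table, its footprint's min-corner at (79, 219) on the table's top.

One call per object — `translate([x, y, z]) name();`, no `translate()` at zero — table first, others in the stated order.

table();
translate([1187, 0, 0]) chair();
translate([79, 219, 741]) door_frame();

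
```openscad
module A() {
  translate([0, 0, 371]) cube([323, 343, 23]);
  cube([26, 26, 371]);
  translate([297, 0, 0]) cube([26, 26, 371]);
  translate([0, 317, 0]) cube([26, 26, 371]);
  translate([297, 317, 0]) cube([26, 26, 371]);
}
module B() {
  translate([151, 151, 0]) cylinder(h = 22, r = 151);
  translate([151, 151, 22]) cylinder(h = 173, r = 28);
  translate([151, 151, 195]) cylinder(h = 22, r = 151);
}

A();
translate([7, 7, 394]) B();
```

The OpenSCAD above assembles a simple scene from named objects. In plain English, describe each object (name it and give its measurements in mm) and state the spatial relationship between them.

A is a four-legged stool. The seat is 323×343 mm, 23 mm thick, top at z = 394 mm. It stands on four square legs, each 26×26 mm in cross-section, from z = 0 to the seat underside, each flush with a corner of the seat.

B is a spool: two coaxial disc flanges of radius 151 mm and thickness 22 mm, joined by a core cylinder of radius 28 mm and height 173 mm. The lower flange rests on z = 0 and the three cylinders share a vertical axis.

The spool is on top of the stool.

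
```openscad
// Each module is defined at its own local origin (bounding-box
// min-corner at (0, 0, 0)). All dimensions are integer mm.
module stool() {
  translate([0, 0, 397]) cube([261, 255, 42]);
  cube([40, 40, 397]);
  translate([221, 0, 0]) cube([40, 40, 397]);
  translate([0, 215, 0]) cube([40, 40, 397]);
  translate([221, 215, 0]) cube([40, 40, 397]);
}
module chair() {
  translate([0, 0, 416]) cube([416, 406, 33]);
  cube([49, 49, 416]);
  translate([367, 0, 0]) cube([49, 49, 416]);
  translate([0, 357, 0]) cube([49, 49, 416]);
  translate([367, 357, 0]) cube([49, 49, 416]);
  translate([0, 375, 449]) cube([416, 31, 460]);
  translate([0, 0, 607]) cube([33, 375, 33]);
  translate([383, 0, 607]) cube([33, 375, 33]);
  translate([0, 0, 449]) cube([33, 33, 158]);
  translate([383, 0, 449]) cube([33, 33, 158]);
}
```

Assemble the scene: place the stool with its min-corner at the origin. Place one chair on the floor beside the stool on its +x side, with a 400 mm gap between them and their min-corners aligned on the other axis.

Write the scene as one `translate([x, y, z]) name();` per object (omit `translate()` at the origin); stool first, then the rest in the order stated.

stool();
translate([661, 0, 0]) chair();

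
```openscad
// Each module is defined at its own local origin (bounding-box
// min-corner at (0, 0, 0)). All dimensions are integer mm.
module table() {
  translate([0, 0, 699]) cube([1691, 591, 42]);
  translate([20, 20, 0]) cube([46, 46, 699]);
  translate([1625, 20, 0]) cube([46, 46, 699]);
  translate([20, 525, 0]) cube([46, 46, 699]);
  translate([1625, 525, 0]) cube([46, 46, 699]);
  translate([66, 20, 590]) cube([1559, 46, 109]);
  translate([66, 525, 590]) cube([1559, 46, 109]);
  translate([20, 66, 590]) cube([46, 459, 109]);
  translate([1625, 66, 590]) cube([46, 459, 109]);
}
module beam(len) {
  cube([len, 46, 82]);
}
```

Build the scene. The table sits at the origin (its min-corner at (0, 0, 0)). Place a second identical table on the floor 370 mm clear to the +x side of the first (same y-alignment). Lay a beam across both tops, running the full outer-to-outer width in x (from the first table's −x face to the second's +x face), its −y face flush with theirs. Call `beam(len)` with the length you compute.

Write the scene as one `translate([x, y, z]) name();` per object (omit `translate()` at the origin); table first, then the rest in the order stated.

table();
translate([2061, 0, 0]) table();
translate([0, 0, 741]) beam(3752);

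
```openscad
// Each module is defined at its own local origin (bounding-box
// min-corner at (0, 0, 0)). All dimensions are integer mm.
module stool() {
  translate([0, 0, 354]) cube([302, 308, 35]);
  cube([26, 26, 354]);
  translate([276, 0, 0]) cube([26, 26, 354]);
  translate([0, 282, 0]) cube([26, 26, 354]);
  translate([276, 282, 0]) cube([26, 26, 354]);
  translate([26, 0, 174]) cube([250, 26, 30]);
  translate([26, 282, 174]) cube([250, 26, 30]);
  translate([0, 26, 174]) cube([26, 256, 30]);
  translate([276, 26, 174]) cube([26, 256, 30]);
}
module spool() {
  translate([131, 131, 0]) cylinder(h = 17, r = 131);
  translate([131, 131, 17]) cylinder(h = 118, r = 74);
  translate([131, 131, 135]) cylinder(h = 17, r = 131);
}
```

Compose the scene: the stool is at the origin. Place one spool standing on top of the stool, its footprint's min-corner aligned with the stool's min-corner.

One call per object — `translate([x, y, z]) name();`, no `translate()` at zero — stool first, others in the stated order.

stool();
translate([0, 0, 389]) spool();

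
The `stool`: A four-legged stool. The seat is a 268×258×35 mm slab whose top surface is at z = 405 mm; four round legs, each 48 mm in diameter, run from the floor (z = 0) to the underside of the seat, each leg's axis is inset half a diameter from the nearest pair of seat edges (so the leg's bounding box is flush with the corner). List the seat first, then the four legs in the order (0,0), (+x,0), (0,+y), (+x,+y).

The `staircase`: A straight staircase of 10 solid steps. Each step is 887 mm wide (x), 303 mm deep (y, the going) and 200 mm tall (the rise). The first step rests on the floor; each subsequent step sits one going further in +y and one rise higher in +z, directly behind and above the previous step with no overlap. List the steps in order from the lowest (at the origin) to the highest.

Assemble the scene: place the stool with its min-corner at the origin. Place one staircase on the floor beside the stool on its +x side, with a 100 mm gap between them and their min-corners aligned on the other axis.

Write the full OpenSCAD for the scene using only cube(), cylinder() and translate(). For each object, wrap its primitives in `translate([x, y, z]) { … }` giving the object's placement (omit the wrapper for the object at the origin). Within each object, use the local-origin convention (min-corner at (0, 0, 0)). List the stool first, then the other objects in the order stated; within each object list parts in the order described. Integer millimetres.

translate([0, 0, 370]) cube([268, 258, 35]);
translate([24, 24, 0]) cylinder(h = 370, r = 24);
translate([244, 24, 0]) cylinder(h = 370, r = 24);
translate([24, 234, 0]) cylinder(h = 370, r = 24);
translate([244, 234, 0]) cylinder(h = 370, r = 24);
translate([368, 0, 0]) {
  cube([887, 303, 200]);
  translate([0, 303, 200]) cube([887, 303, 200]);
  translate([0, 606, 400]) cube([887, 303, 200]);
  translate([0, 909, 600]) cube([887, 303, 200]);
  translate([0, 1212, 800]) cube([887, 303, 200]);
  translate([0, 1515, 1000]) cube([887, 303, 200]);
  translate([0, 1818, 1200]) cube([887, 303, 200]);
  translate([0, 2121, 1400]) cube([887, 303, 200]);
  translate([0, 2424, 1600]) cube([887, 303, 200]);
  translate([0, 2727, 1800]) cube([887, 303, 200]);
}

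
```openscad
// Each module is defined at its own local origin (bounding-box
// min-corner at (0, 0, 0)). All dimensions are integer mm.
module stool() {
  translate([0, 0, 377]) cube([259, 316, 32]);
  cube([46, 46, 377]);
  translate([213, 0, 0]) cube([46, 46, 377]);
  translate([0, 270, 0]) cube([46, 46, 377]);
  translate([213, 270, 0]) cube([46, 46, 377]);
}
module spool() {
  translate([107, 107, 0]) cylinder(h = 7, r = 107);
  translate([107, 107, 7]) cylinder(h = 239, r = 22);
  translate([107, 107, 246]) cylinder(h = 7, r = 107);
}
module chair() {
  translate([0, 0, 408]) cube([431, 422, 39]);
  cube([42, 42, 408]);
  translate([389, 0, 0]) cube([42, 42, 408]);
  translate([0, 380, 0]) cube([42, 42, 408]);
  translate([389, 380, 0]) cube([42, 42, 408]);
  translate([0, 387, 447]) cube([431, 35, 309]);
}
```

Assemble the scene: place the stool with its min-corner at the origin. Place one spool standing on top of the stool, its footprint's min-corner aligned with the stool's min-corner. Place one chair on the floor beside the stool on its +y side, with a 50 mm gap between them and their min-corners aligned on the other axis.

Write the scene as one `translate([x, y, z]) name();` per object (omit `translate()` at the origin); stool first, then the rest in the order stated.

stool();
translate([0, 0, 409]) spool();
translate([0, 366, 0]) chair();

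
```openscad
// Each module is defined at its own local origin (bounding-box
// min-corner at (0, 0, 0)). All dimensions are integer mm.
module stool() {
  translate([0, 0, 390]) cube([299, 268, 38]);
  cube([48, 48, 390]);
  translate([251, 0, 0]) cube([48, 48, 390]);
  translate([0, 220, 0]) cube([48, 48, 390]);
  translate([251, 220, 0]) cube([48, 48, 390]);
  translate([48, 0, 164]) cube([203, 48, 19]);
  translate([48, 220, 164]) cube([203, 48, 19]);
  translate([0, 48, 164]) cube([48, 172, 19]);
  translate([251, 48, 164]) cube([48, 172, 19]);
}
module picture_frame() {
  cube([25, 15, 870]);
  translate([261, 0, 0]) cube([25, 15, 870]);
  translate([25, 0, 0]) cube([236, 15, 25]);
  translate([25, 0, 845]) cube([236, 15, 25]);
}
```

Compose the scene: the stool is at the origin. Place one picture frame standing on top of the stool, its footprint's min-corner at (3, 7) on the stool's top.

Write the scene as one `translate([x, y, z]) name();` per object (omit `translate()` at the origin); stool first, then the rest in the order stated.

stool();
translate([3, 7, 428]) picture_frame();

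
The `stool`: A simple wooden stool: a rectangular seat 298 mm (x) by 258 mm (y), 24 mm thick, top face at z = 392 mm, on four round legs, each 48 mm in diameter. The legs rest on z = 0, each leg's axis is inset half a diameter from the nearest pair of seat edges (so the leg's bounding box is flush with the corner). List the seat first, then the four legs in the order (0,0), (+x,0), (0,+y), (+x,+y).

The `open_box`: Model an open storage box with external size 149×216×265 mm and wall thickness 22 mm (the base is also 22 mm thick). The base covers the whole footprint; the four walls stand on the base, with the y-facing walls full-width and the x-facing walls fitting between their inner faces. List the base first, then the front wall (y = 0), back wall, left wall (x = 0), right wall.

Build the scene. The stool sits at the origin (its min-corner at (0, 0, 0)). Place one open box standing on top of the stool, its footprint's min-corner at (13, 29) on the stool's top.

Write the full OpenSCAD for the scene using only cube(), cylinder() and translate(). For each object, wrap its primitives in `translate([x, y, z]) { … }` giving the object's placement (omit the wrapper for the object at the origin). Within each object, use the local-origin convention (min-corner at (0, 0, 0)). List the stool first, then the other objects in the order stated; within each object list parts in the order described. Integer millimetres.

translate([0, 0, 368]) cube([298, 258, 24]);
translate([24, 24, 0]) cylinder(h = 368, r = 24);
translate([274, 24, 0]) cylinder(h = 368, r = 24);
translate([24, 234, 0]) cylinder(h = 368, r = 24);
translate([274, 234, 0]) cylinder(h = 368, r = 24);
translate([13, 29, 392]) {
  cube([149, 216, 22]);
  translate([0, 0, 22]) cube([149, 22, 243]);
  translate([0, 194, 22]) cube([149, 22, 243]);
  translate([0, 22, 22]) cube([22, 172, 243]);
  translate([127, 22, 22]) cube([22, 172, 243]);
}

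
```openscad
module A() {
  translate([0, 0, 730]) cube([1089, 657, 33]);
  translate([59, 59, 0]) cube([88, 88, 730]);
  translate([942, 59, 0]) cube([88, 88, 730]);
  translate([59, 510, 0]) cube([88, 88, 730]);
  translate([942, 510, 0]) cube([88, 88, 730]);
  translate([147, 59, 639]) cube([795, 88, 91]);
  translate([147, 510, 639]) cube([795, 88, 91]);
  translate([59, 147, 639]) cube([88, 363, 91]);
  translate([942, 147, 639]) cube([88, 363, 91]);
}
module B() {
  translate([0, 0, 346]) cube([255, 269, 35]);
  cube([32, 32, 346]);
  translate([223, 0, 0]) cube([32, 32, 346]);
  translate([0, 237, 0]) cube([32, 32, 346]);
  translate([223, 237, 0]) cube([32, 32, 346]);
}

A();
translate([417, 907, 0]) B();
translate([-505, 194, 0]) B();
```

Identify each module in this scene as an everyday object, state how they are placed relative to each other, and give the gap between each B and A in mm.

Each stool's nearest face is 250 mm from the table's bounding box.

A is a table. B is a stool. Two stools sit around the table at the +y, −x sides. The gap between each stool and the table is 250 mm.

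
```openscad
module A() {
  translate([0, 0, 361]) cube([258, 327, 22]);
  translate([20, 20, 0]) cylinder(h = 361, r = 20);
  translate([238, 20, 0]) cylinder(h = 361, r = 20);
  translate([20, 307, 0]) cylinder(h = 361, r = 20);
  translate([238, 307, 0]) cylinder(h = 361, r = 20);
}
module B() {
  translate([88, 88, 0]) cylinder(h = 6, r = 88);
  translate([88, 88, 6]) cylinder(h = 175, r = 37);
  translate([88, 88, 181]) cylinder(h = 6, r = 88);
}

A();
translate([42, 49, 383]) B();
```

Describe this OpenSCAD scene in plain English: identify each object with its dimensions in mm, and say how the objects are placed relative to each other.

A is a four-legged stool. The seat is a 258×327×22 mm slab whose top surface is at z = 383 mm; four round legs, each 40 mm in diameter, run from the floor (z = 0) to the underside of the seat, each leg's axis is inset half a diameter from the nearest pair of seat edges (so the leg's bounding box is flush with the corner).

B is a spool: two coaxial disc flanges of radius 88 mm and thickness 6 mm, joined by a core cylinder of radius 37 mm and height 175 mm. The lower flange rests on z = 0 and the three cylinders share a vertical axis.

The spool is on top of the stool.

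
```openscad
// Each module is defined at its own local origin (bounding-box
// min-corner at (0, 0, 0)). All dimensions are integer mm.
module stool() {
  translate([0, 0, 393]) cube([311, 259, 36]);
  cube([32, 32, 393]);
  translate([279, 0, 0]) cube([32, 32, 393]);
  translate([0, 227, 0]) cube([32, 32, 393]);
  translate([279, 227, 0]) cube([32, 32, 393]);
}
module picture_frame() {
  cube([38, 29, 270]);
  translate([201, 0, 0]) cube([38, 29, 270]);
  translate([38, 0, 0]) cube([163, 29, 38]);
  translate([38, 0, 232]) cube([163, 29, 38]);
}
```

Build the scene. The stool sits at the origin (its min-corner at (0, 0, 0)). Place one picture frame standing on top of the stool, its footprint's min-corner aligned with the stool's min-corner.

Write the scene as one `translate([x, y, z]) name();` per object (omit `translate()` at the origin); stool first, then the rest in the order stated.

stool();
translate([0, 0, 429]) picture_frame();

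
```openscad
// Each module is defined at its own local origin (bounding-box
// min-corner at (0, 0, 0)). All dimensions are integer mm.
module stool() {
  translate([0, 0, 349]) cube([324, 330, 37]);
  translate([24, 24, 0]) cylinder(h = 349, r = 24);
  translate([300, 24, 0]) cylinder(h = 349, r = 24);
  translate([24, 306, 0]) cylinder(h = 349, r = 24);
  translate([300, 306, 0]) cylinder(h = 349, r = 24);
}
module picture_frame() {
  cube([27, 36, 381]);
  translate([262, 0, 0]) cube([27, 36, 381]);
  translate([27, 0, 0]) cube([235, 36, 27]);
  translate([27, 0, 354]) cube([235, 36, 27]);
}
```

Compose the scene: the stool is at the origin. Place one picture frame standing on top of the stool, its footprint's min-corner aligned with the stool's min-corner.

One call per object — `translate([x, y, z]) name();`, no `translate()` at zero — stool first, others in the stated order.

stool();
translate([0, 0, 386]) picture_frame();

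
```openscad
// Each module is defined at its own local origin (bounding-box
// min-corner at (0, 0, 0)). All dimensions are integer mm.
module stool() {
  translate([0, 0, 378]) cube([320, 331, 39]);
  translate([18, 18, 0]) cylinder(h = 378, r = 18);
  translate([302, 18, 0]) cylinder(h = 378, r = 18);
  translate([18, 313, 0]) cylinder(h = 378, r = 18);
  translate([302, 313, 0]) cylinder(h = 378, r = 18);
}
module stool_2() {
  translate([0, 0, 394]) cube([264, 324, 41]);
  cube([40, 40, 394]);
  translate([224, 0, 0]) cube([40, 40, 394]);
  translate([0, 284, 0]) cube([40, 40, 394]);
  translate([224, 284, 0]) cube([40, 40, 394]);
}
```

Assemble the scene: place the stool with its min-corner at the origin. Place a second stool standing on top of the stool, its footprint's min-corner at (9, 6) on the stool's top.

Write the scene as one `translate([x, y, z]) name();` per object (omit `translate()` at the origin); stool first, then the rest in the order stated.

stool();
translate([9, 6, 417]) stool_2();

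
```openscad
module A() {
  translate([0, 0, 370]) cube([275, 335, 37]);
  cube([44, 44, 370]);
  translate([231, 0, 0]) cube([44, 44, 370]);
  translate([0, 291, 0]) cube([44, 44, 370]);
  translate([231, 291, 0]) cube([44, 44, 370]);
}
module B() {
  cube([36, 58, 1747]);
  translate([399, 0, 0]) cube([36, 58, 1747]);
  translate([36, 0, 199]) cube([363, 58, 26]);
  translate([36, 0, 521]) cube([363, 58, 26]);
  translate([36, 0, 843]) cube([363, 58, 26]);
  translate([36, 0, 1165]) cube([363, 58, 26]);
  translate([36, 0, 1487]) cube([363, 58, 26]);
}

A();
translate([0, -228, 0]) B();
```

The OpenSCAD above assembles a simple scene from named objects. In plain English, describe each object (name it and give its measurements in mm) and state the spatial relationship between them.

A is a four-legged stool. The seat is 275×335 mm, 37 mm thick, top at z = 407 mm. It stands on four square legs, each 44×44 mm in cross-section, from z = 0 to the seat underside, each flush with a corner of the seat.

B is a straight ladder. Two 36×58 mm vertical rails, 1747 mm tall, stand 435 mm apart (outside-to-outside) with their front faces coplanar on the −y side. 5 rungs, each 58 mm deep and 26 mm tall, span between the inner faces of the rails, front faces flush with the rails. The lowest rung's underside is at z = 199 mm and rungs are spaced 322 mm apart (underside to underside).

The ladder is on the floor beside the stool on its −y side.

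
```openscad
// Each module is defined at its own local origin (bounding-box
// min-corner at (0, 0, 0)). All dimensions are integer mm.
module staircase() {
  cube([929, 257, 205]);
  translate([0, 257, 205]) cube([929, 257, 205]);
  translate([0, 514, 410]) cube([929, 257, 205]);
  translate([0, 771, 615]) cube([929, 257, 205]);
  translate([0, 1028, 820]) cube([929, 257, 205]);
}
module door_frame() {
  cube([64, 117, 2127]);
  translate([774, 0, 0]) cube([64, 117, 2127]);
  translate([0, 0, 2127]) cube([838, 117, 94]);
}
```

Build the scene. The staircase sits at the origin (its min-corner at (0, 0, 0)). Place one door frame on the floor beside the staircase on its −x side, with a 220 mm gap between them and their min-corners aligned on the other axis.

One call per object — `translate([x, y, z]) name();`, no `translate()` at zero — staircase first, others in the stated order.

staircase();
translate([-1058, 0, 0]) door_frame();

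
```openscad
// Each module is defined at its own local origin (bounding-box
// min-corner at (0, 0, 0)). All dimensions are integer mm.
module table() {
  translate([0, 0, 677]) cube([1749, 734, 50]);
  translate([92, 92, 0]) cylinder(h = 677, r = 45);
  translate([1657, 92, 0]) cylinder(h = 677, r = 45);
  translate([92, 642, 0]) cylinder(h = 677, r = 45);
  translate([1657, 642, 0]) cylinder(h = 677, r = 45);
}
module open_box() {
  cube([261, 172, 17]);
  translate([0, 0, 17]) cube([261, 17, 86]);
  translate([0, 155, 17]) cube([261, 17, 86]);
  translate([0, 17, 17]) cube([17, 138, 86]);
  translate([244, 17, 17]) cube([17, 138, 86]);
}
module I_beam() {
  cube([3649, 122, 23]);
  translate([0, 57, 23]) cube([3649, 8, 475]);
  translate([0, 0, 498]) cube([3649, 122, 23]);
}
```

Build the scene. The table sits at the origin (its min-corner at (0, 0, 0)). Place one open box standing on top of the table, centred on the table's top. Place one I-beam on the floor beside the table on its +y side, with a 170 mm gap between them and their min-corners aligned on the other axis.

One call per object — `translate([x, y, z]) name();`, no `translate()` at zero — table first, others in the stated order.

table();
translate([744, 281, 727]) open_box();
translate([0, 904, 0]) I_beam();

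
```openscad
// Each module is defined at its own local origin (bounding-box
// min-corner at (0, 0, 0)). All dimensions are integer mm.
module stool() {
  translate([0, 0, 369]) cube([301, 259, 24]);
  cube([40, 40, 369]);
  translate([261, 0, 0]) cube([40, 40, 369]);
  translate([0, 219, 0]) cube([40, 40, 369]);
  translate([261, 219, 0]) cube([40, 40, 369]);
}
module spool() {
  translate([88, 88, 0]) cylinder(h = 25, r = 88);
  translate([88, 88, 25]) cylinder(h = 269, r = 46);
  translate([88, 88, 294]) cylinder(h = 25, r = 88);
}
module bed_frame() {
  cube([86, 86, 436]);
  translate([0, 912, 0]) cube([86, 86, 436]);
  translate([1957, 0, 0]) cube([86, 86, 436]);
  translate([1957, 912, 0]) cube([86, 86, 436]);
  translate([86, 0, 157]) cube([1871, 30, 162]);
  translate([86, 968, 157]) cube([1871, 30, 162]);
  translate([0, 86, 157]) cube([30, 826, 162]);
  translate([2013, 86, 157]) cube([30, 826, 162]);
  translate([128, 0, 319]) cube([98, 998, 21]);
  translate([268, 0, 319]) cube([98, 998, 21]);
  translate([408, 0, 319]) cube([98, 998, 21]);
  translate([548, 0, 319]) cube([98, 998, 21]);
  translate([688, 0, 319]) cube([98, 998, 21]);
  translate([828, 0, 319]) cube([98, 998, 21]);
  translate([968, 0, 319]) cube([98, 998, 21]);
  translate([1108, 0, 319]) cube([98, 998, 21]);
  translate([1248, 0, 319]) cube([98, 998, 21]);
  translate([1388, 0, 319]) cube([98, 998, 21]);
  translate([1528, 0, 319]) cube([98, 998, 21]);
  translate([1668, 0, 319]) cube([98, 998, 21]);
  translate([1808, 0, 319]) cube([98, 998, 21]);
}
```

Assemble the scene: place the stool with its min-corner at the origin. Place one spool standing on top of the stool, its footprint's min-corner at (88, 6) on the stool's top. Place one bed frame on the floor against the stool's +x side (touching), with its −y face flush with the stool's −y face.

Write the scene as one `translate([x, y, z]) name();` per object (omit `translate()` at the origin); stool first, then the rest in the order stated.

stool();
translate([88, 6, 393]) spool();
translate([301, 0, 0]) bed_frame();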